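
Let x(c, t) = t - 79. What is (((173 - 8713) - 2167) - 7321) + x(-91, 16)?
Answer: -18091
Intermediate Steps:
x(c, t) = -79 + t
(((173 - 8713) - 2167) - 7321) + x(-91, 16) = (((173 - 8713) - 2167) - 7321) + (-79 + 16) = ((-8540 - 2167) - 7321) - 63 = (-10707 - 7321) - 63 = -18028 - 63 = -18091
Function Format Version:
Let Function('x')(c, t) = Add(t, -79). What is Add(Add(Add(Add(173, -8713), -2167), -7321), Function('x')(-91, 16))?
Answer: -18091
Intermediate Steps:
Function('x')(c, t) = Add(-79, t)
Add(Add(Add(Add(173, -8713), -2167), -7321), Function('x')(-91, 16)) = Add(Add(Add(Add(173, -8713), -2167), -7321), Add(-79, 16)) = Add(Add(Add(-8540, -2167), -7321), -63) = Add(Add(-10707, -7321), -63) = Add(-18028, -63) = -18091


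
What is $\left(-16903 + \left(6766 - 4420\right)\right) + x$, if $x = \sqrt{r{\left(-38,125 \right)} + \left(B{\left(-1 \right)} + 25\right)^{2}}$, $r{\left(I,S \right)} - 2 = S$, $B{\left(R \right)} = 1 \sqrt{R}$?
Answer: $-14557 + \sqrt{751 + 50 i} \approx -14530.0 + 0.91176 i$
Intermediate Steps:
$B{\left(R \right)} = \sqrt{R}$
$r{\left(I,S \right)} = 2 + S$
$x = \sqrt{127 + \left(25 + i\right)^{2}}$ ($x = \sqrt{\left(2 + 125\right) + \left(\sqrt{-1} + 25\right)^{2}} = \sqrt{127 + \left(i + 25\right)^{2}} = \sqrt{127 + \left(25 + i\right)^{2}} \approx 27.42 + 0.91176 i$)
$\left(-16903 + \left(6766 - 4420\right)\right) + x = \left(-16903 + \left(6766 - 4420\right)\right) + \sqrt{751 + 50 i} = \left(-16903 + 2346\right) + \sqrt{751 + 50 i} = -14557 + \sqrt{751 + 50 i}$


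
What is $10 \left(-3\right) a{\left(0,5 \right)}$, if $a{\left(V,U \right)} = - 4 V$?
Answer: $0$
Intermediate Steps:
$10 \left(-3\right) a{\left(0,5 \right)} = 10 \left(-3\right) \left(\left(-4\right) 0\right) = \left(-30\right) 0 = 0$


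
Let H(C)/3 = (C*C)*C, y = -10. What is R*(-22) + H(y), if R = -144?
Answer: 168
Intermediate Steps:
H(C) = 3*C³ (H(C) = 3*((C*C)*C) = 3*(C²*C) = 3*C³)
R*(-22) + H(y) = -144*(-22) + 3*(-10)³ = 3168 + 3*(-1000) = 3168 - 3000 = 168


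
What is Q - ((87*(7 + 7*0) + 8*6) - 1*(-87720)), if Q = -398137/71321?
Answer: -6303534154/71321 ≈ -88383.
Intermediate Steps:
Q = -398137/71321 (Q = -398137*1/71321 = -398137/71321 ≈ -5.5823)
Q - ((87*(7 + 7*0) + 8*6) - 1*(-87720)) = -398137/71321 - ((87*(7 + 7*0) + 8*6) - 1*(-87720)) = -398137/71321 - ((87*(7 + 0) + 48) + 87720) = -398137/71321 - ((87*7 + 48) + 87720) = -398137/71321 - ((609 + 48) + 87720) = -398137/71321 - (657 + 87720) = -398137/71321 - 1*88377 = -398137/71321 - 88377 = -6303534154/71321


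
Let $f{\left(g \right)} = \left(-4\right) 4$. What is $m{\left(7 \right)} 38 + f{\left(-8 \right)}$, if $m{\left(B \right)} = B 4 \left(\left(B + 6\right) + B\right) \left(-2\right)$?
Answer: $-42576$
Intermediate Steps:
$m{\left(B \right)} = - 2 B \left(24 + 8 B\right)$ ($m{\left(B \right)} = B 4 \left(\left(6 + B\right) + B\right) \left(-2\right) = B 4 \left(6 + 2 B\right) \left(-2\right) = B \left(24 + 8 B\right) \left(-2\right) = - 2 B \left(24 + 8 B\right)$)
$f{\left(g \right)} = -16$
$m{\left(7 \right)} 38 + f{\left(-8 \right)} = \left(-16\right) 7 \left(3 + 7\right) 38 - 16 = \left(-16\right) 7 \cdot 10 \cdot 38 - 16 = \left(-1120\right) 38 - 16 = -42560 - 16 = -42576$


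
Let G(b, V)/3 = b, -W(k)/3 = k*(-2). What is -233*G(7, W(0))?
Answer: -4893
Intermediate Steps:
W(k) = 6*k (W(k) = -3*k*(-2) = -(-6)*k = 6*k)
G(b, V) = 3*b
-233*G(7, W(0)) = -699*7 = -233*21 = -4893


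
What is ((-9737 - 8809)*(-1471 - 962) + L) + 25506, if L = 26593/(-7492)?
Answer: 338248220015/7492 ≈ 4.5148e+7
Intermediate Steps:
L = -26593/7492 (L = 26593*(-1/7492) = -26593/7492 ≈ -3.5495)
((-9737 - 8809)*(-1471 - 962) + L) + 25506 = ((-9737 - 8809)*(-1471 - 962) - 26593/7492) + 25506 = (-18546*(-2433) - 26593/7492) + 25506 = (45122418 - 26593/7492) + 25506 = 338057129063/7492 + 25506 = 338248220015/7492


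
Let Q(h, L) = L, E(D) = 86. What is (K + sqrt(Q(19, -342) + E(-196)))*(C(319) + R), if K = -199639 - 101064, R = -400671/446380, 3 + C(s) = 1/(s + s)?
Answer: 15165723962987/12945020 - 201736916*I/3236255 ≈ 1.1715e+6 - 62.337*I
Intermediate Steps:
C(s) = -3 + 1/(2*s) (C(s) = -3 + 1/(s + s) = -3 + 1/(2*s))
R = -400671/446380 (R = -400671*1/446380 = -400671/446380 ≈ -0.89760)
K = -300703
(K + sqrt(Q(19, -342) + E(-196)))*(C(319) + R) = (-300703 + sqrt(-342 + 86))*((-3 + (1/2)/319) - 400671/446380) = (-300703 + sqrt(-256))*((-3 + (1/2)*(1/319)) - 400671/446380) = (-300703 + 16*I)*((-3 + 1/638) - 400671/446380) = (-300703 + 16*I)*(-1913/638 - 400671/446380) = (-300703 + 16*I)*(-50434229/12945020) = 15165723962987/12945020 - 201736916*I/3236255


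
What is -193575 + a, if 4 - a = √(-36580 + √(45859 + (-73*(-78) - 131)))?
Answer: -193571 - I*√(36580 - √51422) ≈ -1.9357e+5 - 190.67*I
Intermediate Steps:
a = 4 - √(-36580 + √51422) (a = 4 - √(-36580 + √(45859 + (-73*(-78) - 131))) = 4 - √(-36580 + √(45859 + (5694 - 131))) = 4 - √(-36580 + √(45859 + 5563)) = 4 - √(-36580 + √51422) ≈ 4.0 - 190.67*I)
-193575 + a = -193575 + (4 - √(-36580 + √51422)) = -193571 - √(-36580 + √51422)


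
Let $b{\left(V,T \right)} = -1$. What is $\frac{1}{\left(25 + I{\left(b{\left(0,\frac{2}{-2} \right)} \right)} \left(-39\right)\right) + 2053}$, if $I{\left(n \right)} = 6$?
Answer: $\frac{1}{1844} \approx 0.0005423$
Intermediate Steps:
$\frac{1}{\left(25 + I{\left(b{\left(0,\frac{2}{-2} \right)} \right)} \left(-39\right)\right) + 2053} = \frac{1}{\left(25 + 6 \left(-39\right)\right) + 2053} = \frac{1}{\left(25 - 234\right) + 2053} = \frac{1}{-209 + 2053} = \frac{1}{1844}$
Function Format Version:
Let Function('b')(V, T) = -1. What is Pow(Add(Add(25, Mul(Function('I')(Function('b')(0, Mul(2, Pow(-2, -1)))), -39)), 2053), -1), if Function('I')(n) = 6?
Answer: Rational(1, 1844) ≈ 0.00054230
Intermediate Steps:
Pow(Add(Add(25, Mul(Function('I')(Function('b')(0, Mul(2, Pow(-2, -1)))), -39)), 2053), -1) = Pow(Add(Add(25, Mul(6, -39)), 2053), -1) = Pow(Add(Add(25, -234), 2053), -1) = Pow(Add(-209, 2053), -1) = Pow(1844, -1) = Rational(1, 1844)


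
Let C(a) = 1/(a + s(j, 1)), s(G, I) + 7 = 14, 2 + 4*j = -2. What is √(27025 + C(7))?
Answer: 27*√7266/14 ≈ 164.39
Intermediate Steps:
j = -1 (j = -½ + (¼)*(-2) = -½ - ½ = -1)
s(G, I) = 7 (s(G, I) = -7 + 14 = 7)
C(a) = 1/(7 + a) (C(a) = 1/(a + 7) = 1/(7 + a))
√(27025 + C(7)) = √(27025 + 1/(7 + 7)) = √(27025 + 1/14) = √(378351/14) = 27*√7266/14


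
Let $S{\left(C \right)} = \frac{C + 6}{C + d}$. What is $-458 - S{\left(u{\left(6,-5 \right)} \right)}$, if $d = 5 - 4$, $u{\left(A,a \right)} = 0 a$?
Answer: $-464$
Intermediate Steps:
$u{\left(A,a \right)} = 0$
$d = 1$
$S{\left(C \right)} = \frac{6 + C}{1 + C}$ ($S{\left(C \right)} = \frac{C + 6}{C + 1} = \frac{6 + C}{1 + C}$)
$-458 - S{\left(u{\left(6,-5 \right)} \right)} = -458 - \frac{6 + 0}{1 + 0} = -458 - 1^{-1} \cdot 6 = -458 - 1 \cdot 6 = -458 - 6 = -464$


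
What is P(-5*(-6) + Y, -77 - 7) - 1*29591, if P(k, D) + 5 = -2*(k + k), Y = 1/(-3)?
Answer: -89144/3 ≈ -29715.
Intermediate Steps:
Y = -⅓ ≈ -0.33333
P(k, D) = -5 - 4*k (P(k, D) = -5 - 2*(k + k) = -5 - 4*k)
P(-5*(-6) + Y, -77 - 7) - 1*29591 = (-5 - 4*(-5*(-6) - ⅓)) - 1*29591 = (-5 - 4*(30 - ⅓)) - 29591 = (-5 - 4*89/3) - 29591 = (-5 - 356/3) - 29591 = -371/3 - 29591 = -89144/3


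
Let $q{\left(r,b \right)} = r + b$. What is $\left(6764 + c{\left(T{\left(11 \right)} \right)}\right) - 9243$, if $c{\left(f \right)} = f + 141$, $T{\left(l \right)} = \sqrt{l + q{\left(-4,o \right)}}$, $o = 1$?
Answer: $-2338 + 2 \sqrt{2} \approx -2335.2$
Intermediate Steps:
$q{\left(r,b \right)} = b + r$
$T{\left(l \right)} = \sqrt{-3 + l}$ ($T{\left(l \right)} = \sqrt{l + \left(1 - 4\right)} = \sqrt{l - 3} = \sqrt{-3 + l}$)
$c{\left(f \right)} = 141 + f$
$\left(6764 + c{\left(T{\left(11 \right)} \right)}\right) - 9243 = \left(6764 + \left(141 + \sqrt{-3 + 11}\right)\right) - 9243 = \left(6764 + \left(141 + \sqrt{8}\right)\right) - 9243 = \left(6764 + \left(141 + 2 \sqrt{2}\right)\right) - 9243 = \left(6905 + 2 \sqrt{2}\right) - 9243 = -2338 + 2 \sqrt{2}$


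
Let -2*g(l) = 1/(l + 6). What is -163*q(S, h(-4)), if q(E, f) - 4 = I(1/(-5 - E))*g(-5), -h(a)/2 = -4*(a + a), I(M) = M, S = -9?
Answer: -5053/8 ≈ -631.63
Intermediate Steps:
h(a) = 16*a (h(a) = -(-8)*(a + a) = -(-8)*2*a = -(-16)*a = 16*a)
g(l) = -1/(2*(6 + l)) (g(l) = -1/(2*(l + 6)) = -1/(2*(6 + l)))
q(E, f) = 4 - 1/(2*(-5 - E)) (q(E, f) = 4 + (-1/(12 + 2*(-5)))/(-5 - E) = 4 + (-1/(12 - 10))/(-5 - E) = 4 + (-1/2)/(-5 - E) = 4 + (-1*½)/(-5 - E) = 4 - ½/(-5 - E) = 4 - 1/(2*(-5 - E)))
-163*q(S, h(-4)) = -163*(41 + 8*(-9))/(2*(5 - 9)) = -163*(41 - 72)/(2*(-4)) = -163*(-1)*(-31)/(2*4) = -163*31/8 = -5053/8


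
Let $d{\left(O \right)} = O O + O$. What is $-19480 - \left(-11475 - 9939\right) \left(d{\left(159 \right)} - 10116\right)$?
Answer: $328128656$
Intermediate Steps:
$d{\left(O \right)} = O + O^{2}$ ($d{\left(O \right)} = O^{2} + O = O + O^{2}$)
$-19480 - \left(-11475 - 9939\right) \left(d{\left(159 \right)} - 10116\right) = -19480 - \left(-11475 - 9939\right) \left(159 \left(1 + 159\right) - 10116\right) = -19480 - - 21414 \left(159 \cdot 160 - 10116\right) = -19480 - - 21414 \left(25440 - 10116\right) = -19480 - \left(-21414\right) 15324 = -19480 - -328148136 = -19480 + 328148136 = 328128656$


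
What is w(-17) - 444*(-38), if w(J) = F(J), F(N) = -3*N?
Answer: 16923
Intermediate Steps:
w(J) = -3*J
w(-17) - 444*(-38) = -3*(-17) - 444*(-38) = 51 + 16872 = 16923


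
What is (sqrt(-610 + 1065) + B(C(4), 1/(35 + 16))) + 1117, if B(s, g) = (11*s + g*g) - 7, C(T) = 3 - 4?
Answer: 2858500/2601 + sqrt(455) ≈ 1120.3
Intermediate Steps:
C(T) = -1
B(s, g) = -7 + g**2 + 11*s (B(s, g) = (11*s + g**2) - 7 = (g**2 + 11*s) - 7 = -7 + g**2 + 11*s)
(sqrt(-610 + 1065) + B(C(4), 1/(35 + 16))) + 1117 = (sqrt(-610 + 1065) + (-7 + (1/(35 + 16))**2 + 11*(-1))) + 1117 = (sqrt(455) + (-7 + (1/51)**2 - 11)) + 1117 = (sqrt(455) + (-7 + 1/2601 - 11)) + 1117 = (sqrt(455) - 46817/2601) + 1117 = (-46817/2601 + sqrt(455)) + 1117 = 2858500/2601 + sqrt(455)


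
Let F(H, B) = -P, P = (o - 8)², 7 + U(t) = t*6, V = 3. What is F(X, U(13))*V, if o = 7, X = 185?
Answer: -3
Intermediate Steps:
U(t) = -7 + 6*t (U(t) = -7 + t*6 = -7 + 6*t)
P = 1 (P = (7 - 8)² = (-1)² = 1)
F(H, B) = -1 (F(H, B) = -1*1 = -1)
F(X, U(13))*V = -1*3 = -3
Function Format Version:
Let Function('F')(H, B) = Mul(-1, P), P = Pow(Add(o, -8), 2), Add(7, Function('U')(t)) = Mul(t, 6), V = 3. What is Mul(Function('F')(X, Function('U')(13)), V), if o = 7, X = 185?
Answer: -3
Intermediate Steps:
Function('U')(t) = Add(-7, Mul(6, t)) (Function('U')(t) = Add(-7, Mul(t, 6)) = Add(-7, Mul(6, t)))
P = 1 (P = Pow(Add(7, -8), 2) = Pow(-1, 2) = 1)
Function('F')(H, B) = -1 (Function('F')(H, B) = Mul(-1, 1) = -1)
Mul(Function('F')(X, Function('U')(13)), V) = Mul(-1, 3) = -3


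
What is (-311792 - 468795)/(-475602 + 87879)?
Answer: 780587/387723 ≈ 2.0133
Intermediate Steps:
(-311792 - 468795)/(-475602 + 87879) = -780587/(-387723) = -780587*(-1/387723) = 780587/387723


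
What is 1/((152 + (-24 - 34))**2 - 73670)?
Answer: -1/64834 ≈ -1.5424e-5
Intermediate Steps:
1/((152 + (-24 - 34))**2 - 73670) = 1/((152 - 58)**2 - 73670) = 1/(94**2 - 73670) = 1/(8836 - 73670) = 1/(-64834) = -1/64834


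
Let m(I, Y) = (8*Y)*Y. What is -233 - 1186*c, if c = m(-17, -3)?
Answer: -85625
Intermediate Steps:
m(I, Y) = 8*Y²
c = 72 (c = 8*(-3)² = 8*9 = 72)
-233 - 1186*c = -233 - 1186*72 = -233 - 85392 = -85625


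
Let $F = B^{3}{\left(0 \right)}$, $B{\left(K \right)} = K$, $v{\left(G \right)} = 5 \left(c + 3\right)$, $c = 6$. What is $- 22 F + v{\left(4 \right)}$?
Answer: $45$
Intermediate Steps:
$v{\left(G \right)} = 45$ ($v{\left(G \right)} = 5 \left(6 + 3\right) = 5 \cdot 9 = 45$)
$F = 0$ ($F = 0^{3} = 0$)
$- 22 F + v{\left(4 \right)} = \left(-22\right) 0 + 45 = 0 + 45 = 45$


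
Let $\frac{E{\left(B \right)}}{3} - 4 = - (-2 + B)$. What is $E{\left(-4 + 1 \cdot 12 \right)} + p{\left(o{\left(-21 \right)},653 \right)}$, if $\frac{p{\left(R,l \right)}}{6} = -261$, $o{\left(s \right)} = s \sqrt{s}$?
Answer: $-1572$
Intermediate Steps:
$o{\left(s \right)} = s^{\frac{3}{2}}$
$E{\left(B \right)} = 18 - 3 B$ ($E{\left(B \right)} = 12 + 3 \left(- (-2 + B)\right) = 12 + 3 \left(2 - B\right) = 12 - \left(-6 + 3 B\right) = 18 - 3 B$)
$p{\left(R,l \right)} = -1566$ ($p{\left(R,l \right)} = 6 \left(-261\right) = -1566$)
$E{\left(-4 + 1 \cdot 12 \right)} + p{\left(o{\left(-21 \right)},653 \right)} = \left(18 - 3 \left(-4 + 1 \cdot 12\right)\right) - 1566 = \left(18 - 3 \left(-4 + 12\right)\right) - 1566 = \left(18 - 24\right) - 1566 = -6 - 1566 = -1572$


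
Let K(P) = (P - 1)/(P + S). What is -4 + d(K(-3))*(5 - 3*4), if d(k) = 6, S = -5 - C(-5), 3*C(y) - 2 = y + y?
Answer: -46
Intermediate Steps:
C(y) = ⅔ + 2*y/3 (C(y) = ⅔ + (y + y)/3 = ⅔ + (2*y)/3 = ⅔ + 2*y/3)
S = -7/3 (S = -5 - (⅔ + (⅔)*(-5)) = -5 - (⅔ - 10/3) = -5 - 1*(-8/3) = -5 + 8/3 = -7/3 ≈ -2.3333)
K(P) = (-1 + P)/(-7/3 + P) (K(P) = (P - 1)/(P - 7/3) = (-1 + P)/(-7/3 + P))
-4 + d(K(-3))*(5 - 3*4) = -4 + 6*(5 - 3*4) = -4 + 6*(5 - 12) = -4 + 6*(-7) = -4 - 42 = -46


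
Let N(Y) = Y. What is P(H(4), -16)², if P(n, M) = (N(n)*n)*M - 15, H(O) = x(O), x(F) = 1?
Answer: 961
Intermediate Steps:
H(O) = 1
P(n, M) = -15 + M*n² (P(n, M) = (n*n)*M - 15 = n²*M - 15 = M*n² - 15 = -15 + M*n²)
P(H(4), -16)² = (-15 - 16*1²)² = (-15 - 16*1)² = (-15 - 16)² = (-31)² = 961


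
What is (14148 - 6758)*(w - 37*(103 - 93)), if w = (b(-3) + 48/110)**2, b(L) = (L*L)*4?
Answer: 4281420148/605 ≈ 7.0767e+6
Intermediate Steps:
b(L) = 4*L**2 (b(L) = L**2*4 = 4*L**2)
w = 4016016/3025 (w = (4*(-3)**2 + 48/110)**2 = (4*9 + 48*(1/110))**2 = (36 + 24/55)**2 = (2004/55)**2 = 4016016/3025 ≈ 1327.6)
(14148 - 6758)*(w - 37*(103 - 93)) = (14148 - 6758)*(4016016/3025 - 37*(103 - 93)) = 7390*(4016016/3025 - 37*10) = 7390*(4016016/3025 - 370) = 7390*(2896766/3025) = 4281420148/605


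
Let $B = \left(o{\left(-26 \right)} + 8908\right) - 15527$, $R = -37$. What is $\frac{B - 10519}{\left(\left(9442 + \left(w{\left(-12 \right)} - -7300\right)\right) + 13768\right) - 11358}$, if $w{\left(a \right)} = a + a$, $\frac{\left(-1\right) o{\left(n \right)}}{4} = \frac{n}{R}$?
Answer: $- \frac{317105}{353868} \approx -0.89611$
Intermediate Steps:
$o{\left(n \right)} = \frac{4 n}{37}$ ($o{\left(n \right)} = - 4 \frac{n}{-37} = - 4 n \left(- \frac{1}{37}\right) = - 4 \left(- \frac{n}{37}\right) = \frac{4 n}{37}$)
$w{\left(a \right)} = 2 a$
$B = - \frac{245007}{37}$ ($B = \left(\frac{4}{37} \left(-26\right) + 8908\right) - 15527 = \left(- \frac{104}{37} + 8908\right) - 15527 = \frac{329492}{37} - 15527 = - \frac{245007}{37} \approx -6621.8$)
$\frac{B - 10519}{\left(\left(9442 + \left(w{\left(-12 \right)} - -7300\right)\right) + 13768\right) - 11358} = \frac{- \frac{245007}{37} - 10519}{\left(\left(9442 + \left(2 \left(-12\right) - -7300\right)\right) + 13768\right) - 11358} = - \frac{634210}{37 \left(\left(\left(9442 + \left(-24 + 7300\right)\right) + 13768\right) - 11358\right)} = - \frac{634210}{37 \left(\left(\left(9442 + 7276\right) + 13768\right) - 11358\right)} = - \frac{634210}{37 \left(\left(16718 + 13768\right) - 11358\right)} = - \frac{634210}{37 \left(30486 - 11358\right)} = - \frac{634210}{37 \cdot 19128} = \left(- \frac{634210}{37}\right) \frac{1}{19128} = - \frac{317105}{353868}$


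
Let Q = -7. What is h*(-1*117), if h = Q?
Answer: 819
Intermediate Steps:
h = -7
h*(-1*117) = -(-7)*117 = -7*(-117) = 819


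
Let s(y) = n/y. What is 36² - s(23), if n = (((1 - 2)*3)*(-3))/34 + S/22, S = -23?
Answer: 5574242/4301 ≈ 1296.0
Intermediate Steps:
n = -146/187 (n = (((1 - 2)*3)*(-3))/34 - 23/22 = (-1*3*(-3))*(1/34) - 23*1/22 = -3*(-3)*(1/34) - 23/22 = 9*(1/34) - 23/22 = 9/34 - 23/22 = -146/187 ≈ -0.78075)
s(y) = -146/(187*y)
36² - s(23) = 36² - (-146)/(187*23) = 1296 - (-146)/(187*23) = 1296 - 1*(-146/4301) = 1296 + 146/4301 = 5574242/4301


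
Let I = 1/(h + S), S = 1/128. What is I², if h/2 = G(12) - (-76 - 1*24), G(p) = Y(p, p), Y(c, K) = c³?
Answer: 16384/218994984961 ≈ 7.4814e-8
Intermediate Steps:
G(p) = p³
h = 3656 (h = 2*(12³ - (-76 - 1*24)) = 2*(1728 - (-76 - 24)) = 2*(1728 - 1*(-100)) = 2*(1728 + 100) = 2*1828 = 3656)
S = 1/128 ≈ 0.0078125
I = 128/467969 (I = 1/(3656 + 1/128) = 1/(467969/128) = 128/467969 ≈ 0.00027352)
I² = (128/467969)² = 16384/218994984961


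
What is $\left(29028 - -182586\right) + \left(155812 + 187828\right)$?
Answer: $555254$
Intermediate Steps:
$\left(29028 - -182586\right) + \left(155812 + 187828\right) = \left(29028 + 182586\right) + 343640 = 211614 + 343640 = 555254$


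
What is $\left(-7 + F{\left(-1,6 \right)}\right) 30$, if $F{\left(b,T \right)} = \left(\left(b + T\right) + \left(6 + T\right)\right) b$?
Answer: $-720$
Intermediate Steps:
$F{\left(b,T \right)} = b \left(6 + b + 2 T\right)$ ($F{\left(b,T \right)} = \left(\left(T + b\right) + \left(6 + T\right)\right) b = \left(6 + b + 2 T\right) b = b \left(6 + b + 2 T\right)$)
$\left(-7 + F{\left(-1,6 \right)}\right) 30 = \left(-7 - \left(6 - 1 + 2 \cdot 6\right)\right) 30 = \left(-7 - \left(6 - 1 + 12\right)\right) 30 = \left(-7 - 17\right) 30 = \left(-24\right) 30 = -720$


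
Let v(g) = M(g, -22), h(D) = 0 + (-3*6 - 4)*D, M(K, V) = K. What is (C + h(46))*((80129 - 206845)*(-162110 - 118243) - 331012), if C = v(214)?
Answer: -28348854029328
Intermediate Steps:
h(D) = -22*D (h(D) = 0 + (-18 - 4)*D = 0 - 22*D = -22*D)
v(g) = g
C = 214
(C + h(46))*((80129 - 206845)*(-162110 - 118243) - 331012) = (214 - 22*46)*((80129 - 206845)*(-162110 - 118243) - 331012) = (214 - 1012)*(-126716*(-280353) - 331012) = -798*(35525210748 - 331012) = -798*35524879736 = -28348854029328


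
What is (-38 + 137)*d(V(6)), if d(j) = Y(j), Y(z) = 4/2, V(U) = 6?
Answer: 198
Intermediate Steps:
Y(z) = 2 (Y(z) = 4*(½) = 2)
d(j) = 2
(-38 + 137)*d(V(6)) = (-38 + 137)*2 = 99*2 = 198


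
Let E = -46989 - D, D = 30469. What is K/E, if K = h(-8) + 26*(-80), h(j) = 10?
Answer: 1035/38729 ≈ 0.026724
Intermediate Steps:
E = -77458 (E = -46989 - 1*30469 = -46989 - 30469 = -77458)
K = -2070 (K = 10 + 26*(-80) = 10 - 2080 = -2070)
K/E = -2070/(-77458) = -2070*(-1/77458) = 1035/38729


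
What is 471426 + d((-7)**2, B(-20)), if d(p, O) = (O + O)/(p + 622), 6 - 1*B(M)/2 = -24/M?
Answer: 1581634326/3355 ≈ 4.7143e+5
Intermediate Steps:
B(M) = 12 + 48/M (B(M) = 12 - (-48)/M = 12 + 48/M)
d(p, O) = 2*O/(622 + p) (d(p, O) = (2*O)/(622 + p) = 2*O/(622 + p))
471426 + d((-7)**2, B(-20)) = 471426 + 2*(12 + 48/(-20))/(622 + (-7)**2) = 471426 + 2*(12 + 48*(-1/20))/(622 + 49) = 471426 + 2*(12 - 12/5)/671 = 471426 + 2*(48/5)*(1/671) = 471426 + 96/3355 = 1581634326/3355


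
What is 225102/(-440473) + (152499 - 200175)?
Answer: -21000215850/440473 ≈ -47677.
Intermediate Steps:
225102/(-440473) + (152499 - 200175) = 225102*(-1/440473) - 47676 = -225102/440473 - 47676 = -21000215850/440473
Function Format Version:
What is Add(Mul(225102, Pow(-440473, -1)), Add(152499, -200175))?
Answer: Rational(-21000215850, 440473) ≈ -47677.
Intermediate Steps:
Add(Mul(225102, Pow(-440473, -1)), Add(152499, -200175)) = Add(Mul(225102, Rational(-1, 440473)), -47676) = Add(Rational(-225102, 440473), -47676) = Rational(-21000215850, 440473)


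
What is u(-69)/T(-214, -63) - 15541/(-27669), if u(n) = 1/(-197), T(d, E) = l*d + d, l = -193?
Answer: 41931349369/74654060928 ≈ 0.56168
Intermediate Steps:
T(d, E) = -192*d (T(d, E) = -193*d + d = -192*d)
u(n) = -1/197
u(-69)/T(-214, -63) - 15541/(-27669) = -1/(197*((-192*(-214)))) - 15541/(-27669) = -1/197/41088 - 15541*(-1/27669) = -1/197*1/41088 + 15541/27669 = -1/8094336 + 15541/27669 = 41931349369/74654060928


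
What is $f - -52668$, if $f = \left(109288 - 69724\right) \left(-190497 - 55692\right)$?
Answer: $-9740168928$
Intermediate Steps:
$f = -9740221596$ ($f = 39564 \left(-246189\right) = -9740221596$)
$f - -52668 = -9740221596 - -52668 = -9740221596 + 52668 = -9740168928$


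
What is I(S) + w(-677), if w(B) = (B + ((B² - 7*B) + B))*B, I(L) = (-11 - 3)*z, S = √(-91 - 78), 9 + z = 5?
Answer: -312580322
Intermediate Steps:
z = -4 (z = -9 + 5 = -4)
S = 13*I (S = √(-169) = 13*I ≈ 13.0*I)
I(L) = 56 (I(L) = (-11 - 3)*(-4) = -14*(-4) = 56)
w(B) = B*(B² - 5*B) (w(B) = (B + (B² - 6*B))*B = (B² - 5*B)*B = B*(B² - 5*B))
I(S) + w(-677) = 56 + (-677)²*(-5 - 677) = 56 + 458329*(-682) = 56 - 312580378 = -312580322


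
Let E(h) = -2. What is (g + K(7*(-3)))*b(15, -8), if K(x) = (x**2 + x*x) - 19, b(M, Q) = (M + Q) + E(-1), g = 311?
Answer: 5870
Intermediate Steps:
b(M, Q) = -2 + M + Q (b(M, Q) = (M + Q) - 2 = -2 + M + Q)
K(x) = -19 + 2*x**2 (K(x) = (x**2 + x**2) - 19 = 2*x**2 - 19 = -19 + 2*x**2)
(g + K(7*(-3)))*b(15, -8) = (311 + (-19 + 2*(7*(-3))**2))*(-2 + 15 - 8) = (311 + (-19 + 2*(-21)**2))*5 = (311 + (-19 + 2*441))*5 = (311 + (-19 + 882))*5 = (311 + 863)*5 = 1174*5 = 5870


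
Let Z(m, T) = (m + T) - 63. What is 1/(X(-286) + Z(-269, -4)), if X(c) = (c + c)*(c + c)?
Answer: 1/326848 ≈ 3.0595e-6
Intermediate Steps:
X(c) = 4*c**2 (X(c) = (2*c)*(2*c) = 4*c**2)
Z(m, T) = -63 + T + m (Z(m, T) = (T + m) - 63 = -63 + T + m)
1/(X(-286) + Z(-269, -4)) = 1/(4*(-286)**2 + (-63 - 4 - 269)) = 1/(4*81796 - 336) = 1/(327184 - 336) = 1/326848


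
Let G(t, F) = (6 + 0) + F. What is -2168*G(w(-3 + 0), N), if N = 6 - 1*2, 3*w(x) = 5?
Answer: -21680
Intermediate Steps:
w(x) = 5/3 (w(x) = (⅓)*5 = 5/3)
N = 4 (N = 6 - 2 = 4)
G(t, F) = 6 + F
-2168*G(w(-3 + 0), N) = -2168*(6 + 4) = -2168*10 = -21680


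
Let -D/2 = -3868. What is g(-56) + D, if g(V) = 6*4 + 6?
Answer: 7766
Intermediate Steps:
D = 7736 (D = -2*(-3868) = 7736)
g(V) = 30 (g(V) = 24 + 6 = 30)
g(-56) + D = 30 + 7736 = 7766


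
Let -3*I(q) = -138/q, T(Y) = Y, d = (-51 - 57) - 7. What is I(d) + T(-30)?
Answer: -152/5 ≈ -30.400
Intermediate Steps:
d = -115 (d = -108 - 7 = -115)
I(q) = 46/q (I(q) = -(-46)/q = 46/q)
I(d) + T(-30) = 46/(-115) - 30 = 46*(-1/115) - 30 = -2/5 - 30 = -152/5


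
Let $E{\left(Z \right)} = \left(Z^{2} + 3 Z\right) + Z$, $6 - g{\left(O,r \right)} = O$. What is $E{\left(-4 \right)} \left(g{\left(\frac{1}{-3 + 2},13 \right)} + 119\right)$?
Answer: $0$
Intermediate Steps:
$g{\left(O,r \right)} = 6 - O$
$E{\left(Z \right)} = Z^{2} + 4 Z$
$E{\left(-4 \right)} \left(g{\left(\frac{1}{-3 + 2},13 \right)} + 119\right) = - 4 \left(4 - 4\right) \left(\left(6 - \frac{1}{-3 + 2}\right) + 119\right) = \left(-4\right) 0 \left(\left(6 - \frac{1}{-1}\right) + 119\right) = 0 \left(\left(6 - -1\right) + 119\right) = 0 \left(\left(6 + 1\right) + 119\right) = 0 \left(7 + 119\right) = 0 \cdot 126 = 0$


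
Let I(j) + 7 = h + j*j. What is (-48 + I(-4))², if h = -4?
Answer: 1849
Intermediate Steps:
I(j) = -11 + j² (I(j) = -7 + (-4 + j*j) = -7 + (-4 + j²) = -11 + j²)
(-48 + I(-4))² = (-48 + (-11 + (-4)²))² = (-48 + (-11 + 16))² = (-48 + 5)² = (-43)² = 1849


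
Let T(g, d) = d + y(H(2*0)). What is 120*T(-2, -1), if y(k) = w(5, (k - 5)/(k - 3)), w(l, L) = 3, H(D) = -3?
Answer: 240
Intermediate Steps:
y(k) = 3
T(g, d) = 3 + d (T(g, d) = d + 3 = 3 + d)
120*T(-2, -1) = 120*(3 - 1) = 120*2 = 240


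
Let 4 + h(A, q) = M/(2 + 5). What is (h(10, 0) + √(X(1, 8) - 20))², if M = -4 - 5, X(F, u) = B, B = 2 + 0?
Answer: 487/49 - 222*I*√2/7 ≈ 9.9388 - 44.851*I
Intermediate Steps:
B = 2
X(F, u) = 2
M = -9
h(A, q) = -37/7 (h(A, q) = -4 - 9/(2 + 5) = -4 - 9/7 = -37/7)
(h(10, 0) + √(X(1, 8) - 20))² = (-37/7 + √(2 - 20))² = (-37/7 + √(-18))² = (-37/7 + 3*I*√2)²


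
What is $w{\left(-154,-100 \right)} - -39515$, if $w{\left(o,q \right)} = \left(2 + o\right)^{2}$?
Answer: $62619$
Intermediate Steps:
$w{\left(-154,-100 \right)} - -39515 = \left(2 - 154\right)^{2} - -39515 = \left(-152\right)^{2} + 39515 = 23104 + 39515 = 62619$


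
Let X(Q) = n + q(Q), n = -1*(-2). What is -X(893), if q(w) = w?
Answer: -895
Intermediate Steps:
n = 2
X(Q) = 2 + Q
-X(893) = -(2 + 893) = -1*895 = -895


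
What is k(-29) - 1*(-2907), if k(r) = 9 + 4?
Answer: 2920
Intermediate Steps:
k(r) = 13
k(-29) - 1*(-2907) = 13 - 1*(-2907) = 13 + 2907 = 2920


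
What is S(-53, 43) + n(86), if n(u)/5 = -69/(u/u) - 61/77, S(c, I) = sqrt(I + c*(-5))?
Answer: -26870/77 + 2*sqrt(77) ≈ -331.41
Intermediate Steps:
S(c, I) = sqrt(I - 5*c)
n(u) = -26870/77 (n(u) = 5*(-69/(u/u) - 61/77) = 5*(-69/1 - 61*1/77) = 5*(-69*1 - 61/77) = 5*(-69 - 61/77) = 5*(-5374/77) = -26870/77)
S(-53, 43) + n(86) = sqrt(43 - 5*(-53)) - 26870/77 = sqrt(43 + 265) - 26870/77 = sqrt(308) - 26870/77 = 2*sqrt(77) - 26870/77 = -26870/77 + 2*sqrt(77)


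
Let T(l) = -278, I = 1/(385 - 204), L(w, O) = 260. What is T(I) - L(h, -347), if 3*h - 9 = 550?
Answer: -538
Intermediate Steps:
h = 559/3 (h = 3 + (1/3)*550 = 3 + 550/3 = 559/3 ≈ 186.33)
I = 1/181 ≈ 0.0055249
T(I) - L(h, -347) = -278 - 1*260 = -278 - 260 = -538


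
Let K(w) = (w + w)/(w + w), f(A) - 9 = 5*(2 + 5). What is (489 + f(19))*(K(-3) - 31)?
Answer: -15990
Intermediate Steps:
f(A) = 44 (f(A) = 9 + 5*(2 + 5) = 9 + 5*7 = 9 + 35 = 44)
K(w) = 1 (K(w) = (2*w)/((2*w)) = (2*w)*(1/(2*w)) = 1)
(489 + f(19))*(K(-3) - 31) = (489 + 44)*(1 - 31) = 533*(-30) = -15990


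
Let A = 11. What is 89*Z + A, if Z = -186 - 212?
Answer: -35411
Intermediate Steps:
Z = -398
89*Z + A = 89*(-398) + 11 = -35422 + 11 = -35411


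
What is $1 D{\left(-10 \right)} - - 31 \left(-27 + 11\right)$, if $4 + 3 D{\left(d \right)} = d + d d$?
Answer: $- \frac{1402}{3} \approx -467.33$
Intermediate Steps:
$D{\left(d \right)} = - \frac{4}{3} + \frac{d}{3} + \frac{d^{2}}{3}$ ($D{\left(d \right)} = - \frac{4}{3} + \frac{d + d d}{3} = - \frac{4}{3} + \frac{d + d^{2}}{3} = - \frac{4}{3} + \left(\frac{d}{3} + \frac{d^{2}}{3}\right) = - \frac{4}{3} + \frac{d}{3} + \frac{d^{2}}{3}$)
$1 D{\left(-10 \right)} - - 31 \left(-27 + 11\right) = 1 \left(- \frac{4}{3} + \frac{1}{3} \left(-10\right) + \frac{\left(-10\right)^{2}}{3}\right) - - 31 \left(-27 + 11\right) = 1 \left(- \frac{4}{3} - \frac{10}{3} + \frac{1}{3} \cdot 100\right) - \left(-31\right) \left(-16\right) = 1 \left(- \frac{4}{3} - \frac{10}{3} + \frac{100}{3}\right) - 496 = 1 \cdot \frac{86}{3} - 496 = \frac{86}{3} - 496 = - \frac{1402}{3}$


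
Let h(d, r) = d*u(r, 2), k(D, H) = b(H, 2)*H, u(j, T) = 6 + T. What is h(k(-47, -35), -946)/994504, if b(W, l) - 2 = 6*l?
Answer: -10/2537 ≈ -0.0039417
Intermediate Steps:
b(W, l) = 2 + 6*l
k(D, H) = 14*H (k(D, H) = (2 + 6*2)*H = (2 + 12)*H = 14*H)
h(d, r) = 8*d (h(d, r) = d*(6 + 2) = d*8 = 8*d)
h(k(-47, -35), -946)/994504 = (8*(14*(-35)))/994504 = (8*(-490))*(1/994504) = -3920*1/994504 = -10/2537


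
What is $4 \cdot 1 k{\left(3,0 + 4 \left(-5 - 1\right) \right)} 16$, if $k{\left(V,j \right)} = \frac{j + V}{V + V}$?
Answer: $-224$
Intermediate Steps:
$k{\left(V,j \right)} = \frac{V + j}{2 V}$
$4 \cdot 1 k{\left(3,0 + 4 \left(-5 - 1\right) \right)} 16 = 4 \cdot 1 \frac{3 + \left(0 + 4 \left(-5 - 1\right)\right)}{2 \cdot 3} \cdot 16 = 4 \cdot \frac{1}{2} \cdot \frac{1}{3} \left(3 + \left(0 + 4 \left(-5 - 1\right)\right)\right) 16 = 4 \cdot \frac{1}{2} \cdot \frac{1}{3} \left(3 + \left(0 + 4 \left(-6\right)\right)\right) 16 = 4 \cdot \frac{1}{2} \cdot \frac{1}{3} \left(3 + \left(0 - 24\right)\right) 16 = 4 \cdot \frac{1}{2} \cdot \frac{1}{3} \left(3 - 24\right) 16 = 4 \cdot \frac{1}{2} \cdot \frac{1}{3} \left(-21\right) 16 = 4 \left(- \frac{7}{2}\right) 16 = \left(-14\right) 16 = -224$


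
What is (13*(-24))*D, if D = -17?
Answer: 5304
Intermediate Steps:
(13*(-24))*D = (13*(-24))*(-17) = -312*(-17) = 5304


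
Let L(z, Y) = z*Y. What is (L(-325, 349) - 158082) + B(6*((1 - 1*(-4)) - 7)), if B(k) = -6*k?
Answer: -271435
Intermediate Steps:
L(z, Y) = Y*z
(L(-325, 349) - 158082) + B(6*((1 - 1*(-4)) - 7)) = (349*(-325) - 158082) - 36*((1 - 1*(-4)) - 7) = (-113425 - 158082) - 36*((1 + 4) - 7) = -271507 - 36*(5 - 7) = -271507 - 36*(-2) = -271507 - 6*(-12) = -271507 + 72 = -271435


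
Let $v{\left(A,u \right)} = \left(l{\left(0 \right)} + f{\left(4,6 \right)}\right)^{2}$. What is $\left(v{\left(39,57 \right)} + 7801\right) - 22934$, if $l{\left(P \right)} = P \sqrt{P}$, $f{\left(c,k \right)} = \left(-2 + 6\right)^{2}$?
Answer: $-14877$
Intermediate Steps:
$f{\left(c,k \right)} = 16$ ($f{\left(c,k \right)} = 4^{2} = 16$)
$l{\left(P \right)} = P^{\frac{3}{2}}$
$v{\left(A,u \right)} = 256$ ($v{\left(A,u \right)} = \left(0^{\frac{3}{2}} + 16\right)^{2} = \left(0 + 16\right)^{2} = 16^{2} = 256$)
$\left(v{\left(39,57 \right)} + 7801\right) - 22934 = \left(256 + 7801\right) - 22934 = 8057 - 22934 = -14877$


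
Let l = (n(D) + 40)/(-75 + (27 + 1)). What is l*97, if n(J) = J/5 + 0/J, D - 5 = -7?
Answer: -19206/235 ≈ -81.728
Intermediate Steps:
D = -2 (D = 5 - 7 = -2)
n(J) = J/5 (n(J) = J*(⅕) + 0 = J/5 + 0 = J/5)
l = -198/235 (l = ((⅕)*(-2) + 40)/(-75 + (27 + 1)) = (-⅖ + 40)/(-75 + 28) = (198/5)/(-47) = (198/5)*(-1/47) = -198/235 ≈ -0.84255)
l*97 = -198/235*97 = -19206/235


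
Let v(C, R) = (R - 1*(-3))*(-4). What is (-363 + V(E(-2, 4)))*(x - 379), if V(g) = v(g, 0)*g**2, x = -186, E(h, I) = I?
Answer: 313575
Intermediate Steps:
v(C, R) = -12 - 4*R (v(C, R) = (R + 3)*(-4) = (3 + R)*(-4) = -12 - 4*R)
V(g) = -12*g**2 (V(g) = (-12 - 4*0)*g**2 = (-12 + 0)*g**2 = -12*g**2)
(-363 + V(E(-2, 4)))*(x - 379) = (-363 - 12*4**2)*(-186 - 379) = (-363 - 12*16)*(-565) = (-363 - 192)*(-565) = -555*(-565) = 313575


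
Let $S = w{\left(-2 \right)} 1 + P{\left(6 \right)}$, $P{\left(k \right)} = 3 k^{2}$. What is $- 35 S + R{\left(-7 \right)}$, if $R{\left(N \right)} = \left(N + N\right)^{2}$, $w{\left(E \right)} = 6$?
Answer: $-3794$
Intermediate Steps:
$R{\left(N \right)} = 4 N^{2}$ ($R{\left(N \right)} = \left(2 N\right)^{2} = 4 N^{2}$)
$S = 114$ ($S = 6 \cdot 1 + 3 \cdot 6^{2} = 6 + 3 \cdot 36 = 6 + 108 = 114$)
$- 35 S + R{\left(-7 \right)} = \left(-35\right) 114 + 4 \left(-7\right)^{2} = -3990 + 4 \cdot 49 = -3990 + 196 = -3794$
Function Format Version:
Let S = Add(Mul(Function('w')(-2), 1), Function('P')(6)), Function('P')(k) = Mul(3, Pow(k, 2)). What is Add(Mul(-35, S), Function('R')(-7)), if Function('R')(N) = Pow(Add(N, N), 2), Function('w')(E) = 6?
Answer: -3794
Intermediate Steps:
Function('R')(N) = Mul(4, Pow(N, 2)) (Function('R')(N) = Pow(Mul(2, N), 2) = Mul(4, Pow(N, 2)))
S = 114 (S = Add(Mul(6, 1), Mul(3, Pow(6, 2))) = Add(6, Mul(3, 36)) = Add(6, 108) = 114)
Add(Mul(-35, S), Function('R')(-7)) = Add(Mul(-35, 114), Mul(4, Pow(-7, 2))) = Add(-3990, Mul(4, 49)) = Add(-3990, 196) = -3794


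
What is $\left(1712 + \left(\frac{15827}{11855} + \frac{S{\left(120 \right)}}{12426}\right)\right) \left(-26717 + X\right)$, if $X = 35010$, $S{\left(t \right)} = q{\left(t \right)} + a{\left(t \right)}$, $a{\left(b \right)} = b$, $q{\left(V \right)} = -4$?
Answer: $\frac{1046548218210953}{73655115} \approx 1.4209 \cdot 10^{7}$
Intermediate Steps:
$S{\left(t \right)} = -4 + t$
$\left(1712 + \left(\frac{15827}{11855} + \frac{S{\left(120 \right)}}{12426}\right)\right) \left(-26717 + X\right) = \left(1712 + \left(\frac{15827}{11855} + \frac{-4 + 120}{12426}\right)\right) \left(-26717 + 35010\right) = \left(1712 + \left(15827 \cdot \frac{1}{11855} + 116 \cdot \frac{1}{12426}\right)\right) 8293 = \left(1712 + \left(\frac{15827}{11855} + \frac{58}{6213}\right)\right) 8293 = \left(1712 + \frac{99020741}{73655115}\right) 8293 = \frac{126196577621}{73655115} \cdot 8293 = \frac{1046548218210953}{73655115}$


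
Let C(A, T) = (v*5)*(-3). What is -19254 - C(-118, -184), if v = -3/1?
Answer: -19299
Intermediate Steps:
v = -3 (v = -3*1 = -3)
C(A, T) = 45 (C(A, T) = -3*5*(-3) = -15*(-3) = 45)
-19254 - C(-118, -184) = -19254 - 1*45 = -19254 - 45 = -19299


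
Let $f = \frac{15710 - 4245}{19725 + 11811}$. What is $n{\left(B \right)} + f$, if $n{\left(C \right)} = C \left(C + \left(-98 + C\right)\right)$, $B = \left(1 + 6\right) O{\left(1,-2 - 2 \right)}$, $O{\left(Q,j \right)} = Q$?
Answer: $- \frac{18531703}{31536} \approx -587.64$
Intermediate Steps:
$f = \frac{11465}{31536} \approx 0.36355$
$B = 7$ ($B = \left(1 + 6\right) 1 = 7 \cdot 1 = 7$)
$n{\left(C \right)} = C \left(-98 + 2 C\right)$
$n{\left(B \right)} + f = 2 \cdot 7 \left(-49 + 7\right) + \frac{11465}{31536} = 2 \cdot 7 \left(-42\right) + \frac{11465}{31536} = -588 + \frac{11465}{31536} = - \frac{18531703}{31536}$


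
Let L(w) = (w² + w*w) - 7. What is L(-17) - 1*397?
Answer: 174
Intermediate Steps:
L(w) = -7 + 2*w² (L(w) = (w² + w²) - 7 = 2*w² - 7 = -7 + 2*w²)
L(-17) - 1*397 = (-7 + 2*(-17)²) - 1*397 = (-7 + 2*289) - 397 = (-7 + 578) - 397 = 571 - 397 = 174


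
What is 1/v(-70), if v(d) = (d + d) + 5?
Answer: -1/135 ≈ -0.0074074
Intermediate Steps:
v(d) = 5 + 2*d (v(d) = 2*d + 5 = 5 + 2*d)
1/v(-70) = 1/(5 + 2*(-70)) = 1/(5 - 140) = 1/(-135) = -1/135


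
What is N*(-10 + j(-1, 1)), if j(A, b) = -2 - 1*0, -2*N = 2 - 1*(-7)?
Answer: 54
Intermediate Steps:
N = -9/2 (N = -(2 - 1*(-7))/2 = -(2 + 7)/2 = -1/2*9 = -9/2 ≈ -4.5000)
j(A, b) = -2 (j(A, b) = -2 + 0 = -2)
N*(-10 + j(-1, 1)) = -9*(-10 - 2)/2 = -9/2*(-12) = 54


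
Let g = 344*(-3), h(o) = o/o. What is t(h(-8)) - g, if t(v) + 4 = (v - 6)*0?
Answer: 1028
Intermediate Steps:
h(o) = 1
t(v) = -4 (t(v) = -4 + (v - 6)*0 = -4 + (-6 + v)*0 = -4 + 0 = -4)
g = -1032
t(h(-8)) - g = -4 - 1*(-1032) = -4 + 1032 = 1028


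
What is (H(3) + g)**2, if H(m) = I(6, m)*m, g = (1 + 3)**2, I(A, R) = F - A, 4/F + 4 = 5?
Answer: 100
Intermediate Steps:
F = 4 (F = 4/(-4 + 5) = 4/1 = 4*1 = 4)
I(A, R) = 4 - A
g = 16 (g = 4**2 = 16)
H(m) = -2*m (H(m) = (4 - 1*6)*m = (4 - 6)*m = -2*m)
(H(3) + g)**2 = (-2*3 + 16)**2 = (-6 + 16)**2 = 10**2 = 100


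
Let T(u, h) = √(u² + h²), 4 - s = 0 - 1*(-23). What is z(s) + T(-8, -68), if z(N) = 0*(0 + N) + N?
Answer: -19 + 4*√293 ≈ 49.469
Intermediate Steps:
s = -19 (s = 4 - (0 - 1*(-23)) = 4 - (0 + 23) = 4 - 1*23 = 4 - 23 = -19)
T(u, h) = √(h² + u²)
z(N) = N (z(N) = 0*N + N = 0 + N = N)
z(s) + T(-8, -68) = -19 + √((-68)² + (-8)²) = -19 + √(4624 + 64) = -19 + √4688 = -19 + 4*√293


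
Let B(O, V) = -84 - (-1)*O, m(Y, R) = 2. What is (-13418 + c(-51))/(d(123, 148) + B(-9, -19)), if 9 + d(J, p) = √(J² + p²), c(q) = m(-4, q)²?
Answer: -1368228/26629 - 13414*√37033/26629 ≈ -148.32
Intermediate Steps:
B(O, V) = -84 + O
c(q) = 4 (c(q) = 2² = 4)
d(J, p) = -9 + √(J² + p²)
(-13418 + c(-51))/(d(123, 148) + B(-9, -19)) = (-13418 + 4)/((-9 + √(123² + 148²)) + (-84 - 9)) = -13414/((-9 + √(15129 + 21904)) - 93) = -13414/((-9 + √37033) - 93) = -13414/(-102 + √37033)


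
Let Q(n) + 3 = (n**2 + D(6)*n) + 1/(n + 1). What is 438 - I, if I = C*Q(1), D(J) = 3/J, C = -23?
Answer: 415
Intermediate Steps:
Q(n) = -3 + n**2 + 1/(1 + n) + n/2 (Q(n) = -3 + ((n**2 + (3/6)*n) + 1/(n + 1)) = -3 + ((n**2 + (3*(1/6))*n) + 1/(1 + n)) = -3 + ((n**2 + n/2) + 1/(1 + n)) = -3 + (n**2 + 1/(1 + n) + n/2) = -3 + n**2 + 1/(1 + n) + n/2)
I = 23 (I = -23*(-4 - 5*1 + 2*1**3 + 3*1**2)/(2*(1 + 1)) = -23*(-4 - 5 + 2*1 + 3*1)/(2*2) = -23*(-4 - 5 + 2 + 3)/(2*2) = -23*(-4)/(2*2) = -23*(-1) = 23)
438 - I = 438 - 1*23 = 438 - 23 = 415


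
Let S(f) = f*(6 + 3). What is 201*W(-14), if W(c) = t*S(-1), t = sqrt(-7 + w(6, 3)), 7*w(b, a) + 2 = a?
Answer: -7236*I*sqrt(21)/7 ≈ -4737.1*I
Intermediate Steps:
w(b, a) = -2/7 + a/7
t = 4*I*sqrt(21)/7 (t = sqrt(-7 + (-2/7 + (1/7)*3)) = sqrt(-7 + (-2/7 + 3/7)) = sqrt(-7 + 1/7) = sqrt(-48/7) = 4*I*sqrt(21)/7 ≈ 2.6186*I)
S(f) = 9*f (S(f) = f*9 = 9*f)
W(c) = -36*I*sqrt(21)/7 (W(c) = (4*I*sqrt(21)/7)*(9*(-1)) = (4*I*sqrt(21)/7)*(-9) = -36*I*sqrt(21)/7)
201*W(-14) = 201*(-36*I*sqrt(21)/7) = -7236*I*sqrt(21)/7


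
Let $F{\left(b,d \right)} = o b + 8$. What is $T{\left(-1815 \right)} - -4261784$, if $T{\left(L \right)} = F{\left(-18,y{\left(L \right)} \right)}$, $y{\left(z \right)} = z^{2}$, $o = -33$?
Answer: $4262386$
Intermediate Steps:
$F{\left(b,d \right)} = 8 - 33 b$ ($F{\left(b,d \right)} = - 33 b + 8 = 8 - 33 b$)
$T{\left(L \right)} = 602$ ($T{\left(L \right)} = 8 - -594 = 8 + 594 = 602$)
$T{\left(-1815 \right)} - -4261784 = 602 - -4261784 = 602 + 4261784 = 4262386$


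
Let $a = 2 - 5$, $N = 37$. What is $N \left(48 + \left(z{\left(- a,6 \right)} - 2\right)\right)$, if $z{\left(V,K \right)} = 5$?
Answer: $1887$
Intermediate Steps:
$a = -3$
$N \left(48 + \left(z{\left(- a,6 \right)} - 2\right)\right) = 37 \left(48 + \left(5 - 2\right)\right) = 37 \left(48 + 3\right) = 37 \cdot 51 = 1887$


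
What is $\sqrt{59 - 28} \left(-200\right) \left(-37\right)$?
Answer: $7400 \sqrt{31} \approx 41201.0$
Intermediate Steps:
$\sqrt{59 - 28} \left(-200\right) \left(-37\right) = \sqrt{31} \left(-200\right) \left(-37\right) = - 200 \sqrt{31} \left(-37\right) = 7400 \sqrt{31}$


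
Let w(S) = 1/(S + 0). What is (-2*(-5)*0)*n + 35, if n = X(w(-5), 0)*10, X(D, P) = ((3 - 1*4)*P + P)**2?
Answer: 35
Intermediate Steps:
w(S) = 1/S
X(D, P) = 0 (X(D, P) = ((3 - 4)*P + P)**2 = (-P + P)**2 = 0**2 = 0)
n = 0 (n = 0*10 = 0)
(-2*(-5)*0)*n + 35 = (-2*(-5)*0)*0 + 35 = (10*0)*0 + 35 = 0*0 + 35 = 0 + 35 = 35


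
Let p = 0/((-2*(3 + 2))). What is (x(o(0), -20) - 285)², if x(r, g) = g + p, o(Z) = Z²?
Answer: 93025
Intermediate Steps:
p = 0 (p = 0/((-2*5)) = 0/(-10) = 0*(-⅒) = 0)
x(r, g) = g (x(r, g) = g + 0 = g)
(x(o(0), -20) - 285)² = (-20 - 285)² = (-305)² = 93025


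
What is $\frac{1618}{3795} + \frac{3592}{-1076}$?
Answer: $- \frac{2972668}{1020855} \approx -2.9119$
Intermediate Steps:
$\frac{1618}{3795} + \frac{3592}{-1076} = 1618 \cdot \frac{1}{3795} + 3592 \left(- \frac{1}{1076}\right) = \frac{1618}{3795} - \frac{898}{269} = - \frac{2972668}{1020855}$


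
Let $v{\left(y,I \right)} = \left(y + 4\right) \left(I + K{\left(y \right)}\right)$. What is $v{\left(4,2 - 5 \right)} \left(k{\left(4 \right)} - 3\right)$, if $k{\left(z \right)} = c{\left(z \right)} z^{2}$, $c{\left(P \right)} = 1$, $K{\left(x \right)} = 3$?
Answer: $0$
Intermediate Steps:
$k{\left(z \right)} = z^{2}$ ($k{\left(z \right)} = 1 z^{2} = z^{2}$)
$v{\left(y,I \right)} = \left(3 + I\right) \left(4 + y\right)$ ($v{\left(y,I \right)} = \left(y + 4\right) \left(I + 3\right) = \left(4 + y\right) \left(3 + I\right) = \left(3 + I\right) \left(4 + y\right)$)
$v{\left(4,2 - 5 \right)} \left(k{\left(4 \right)} - 3\right) = \left(12 + 3 \cdot 4 + 4 \left(2 - 5\right) + \left(2 - 5\right) 4\right) \left(4^{2} - 3\right) = \left(12 + 12 + 4 \left(-3\right) - 12\right) \left(16 - 3\right) = \left(12 + 12 - 12 - 12\right) 13 = 0 \cdot 13 = 0$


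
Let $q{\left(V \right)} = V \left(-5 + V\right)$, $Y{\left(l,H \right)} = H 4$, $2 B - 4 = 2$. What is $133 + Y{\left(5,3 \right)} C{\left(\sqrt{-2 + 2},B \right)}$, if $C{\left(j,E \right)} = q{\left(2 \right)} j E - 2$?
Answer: $109$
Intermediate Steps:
$B = 3$ ($B = 2 + \frac{1}{2} \cdot 2 = 2 + 1 = 3$)
$Y{\left(l,H \right)} = 4 H$
$C{\left(j,E \right)} = -2 - 6 E j$ ($C{\left(j,E \right)} = 2 \left(-5 + 2\right) j E - 2 = 2 \left(-3\right) j E - 2 = - 6 j E - 2 = - 6 E j - 2 = -2 - 6 E j$)
$133 + Y{\left(5,3 \right)} C{\left(\sqrt{-2 + 2},B \right)} = 133 + 4 \cdot 3 \left(-2 - 18 \sqrt{-2 + 2}\right) = 133 + 12 \left(-2 - 18 \sqrt{0}\right) = 133 + 12 \left(-2 - 18 \cdot 0\right) = 133 + 12 \left(-2 + 0\right) = 133 + 12 \left(-2\right) = 133 - 24 = 109$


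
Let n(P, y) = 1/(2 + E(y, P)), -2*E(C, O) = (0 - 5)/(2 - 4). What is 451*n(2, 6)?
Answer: 1804/3 ≈ 601.33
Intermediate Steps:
E(C, O) = -5/4 (E(C, O) = -(0 - 5)/(2*(2 - 4)) = -(-5)/(2*(-2)) = -(-5)*(-1)/(2*2) = -½*5/2 = -5/4)
n(P, y) = 4/3 (n(P, y) = 1/(2 - 5/4) = 1/(¾) = 4/3)
451*n(2, 6) = 451*(4/3) = 1804/3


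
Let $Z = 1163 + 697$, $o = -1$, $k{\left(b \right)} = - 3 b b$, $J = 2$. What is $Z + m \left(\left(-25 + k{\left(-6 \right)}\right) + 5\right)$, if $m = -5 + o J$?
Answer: $2756$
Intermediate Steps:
$k{\left(b \right)} = - 3 b^{2}$
$Z = 1860$
$m = -7$ ($m = -5 - 2 = -7$)
$Z + m \left(\left(-25 + k{\left(-6 \right)}\right) + 5\right) = 1860 - 7 \left(\left(-25 - 3 \left(-6\right)^{2}\right) + 5\right) = 1860 - 7 \left(\left(-25 - 108\right) + 5\right) = 1860 - 7 \left(-133 + 5\right) = 1860 - -896 = 1860 + 896 = 2756$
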